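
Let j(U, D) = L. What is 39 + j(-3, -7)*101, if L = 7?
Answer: 746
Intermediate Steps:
j(U, D) = 7
39 + j(-3, -7)*101 = 39 + 7*101 = 39 + 707 = 746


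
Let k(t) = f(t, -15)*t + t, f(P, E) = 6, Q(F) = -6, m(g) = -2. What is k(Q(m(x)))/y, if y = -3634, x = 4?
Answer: 21/1817 ≈ 0.011558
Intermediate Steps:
k(t) = 7*t (k(t) = 6*t + t = 7*t)
k(Q(m(x)))/y = (7*(-6))/(-3634) = -42*(-1/3634) = 21/1817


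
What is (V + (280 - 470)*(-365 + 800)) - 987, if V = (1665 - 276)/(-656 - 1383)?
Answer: -170537232/2039 ≈ -83638.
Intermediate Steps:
V = -1389/2039 (V = 1389/(-2039) = 1389*(-1/2039) = -1389/2039 ≈ -0.68122)
(V + (280 - 470)*(-365 + 800)) - 987 = (-1389/2039 + (280 - 470)*(-365 + 800)) - 987 = (-1389/2039 - 190*435) - 987 = (-1389/2039 - 82650) - 987 = -168524739/2039 - 987 = -170537232/2039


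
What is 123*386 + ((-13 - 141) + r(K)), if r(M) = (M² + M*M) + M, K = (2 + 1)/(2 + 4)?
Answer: 47325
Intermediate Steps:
K = ½ (K = 3/6 = 3*(⅙) = ½ ≈ 0.50000)
r(M) = M + 2*M² (r(M) = (M² + M²) + M = 2*M² + M = M + 2*M²)
123*386 + ((-13 - 141) + r(K)) = 123*386 + ((-13 - 141) + (1 + 2*(½))/2) = 47478 + (-154 + (1 + 1)/2) = 47478 + (-154 + (½)*2) = 47478 + (-154 + 1) = 47478 - 153 = 47325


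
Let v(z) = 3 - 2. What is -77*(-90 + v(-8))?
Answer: 6853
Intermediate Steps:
v(z) = 1
-77*(-90 + v(-8)) = -77*(-90 + 1) = -77*(-89) = 6853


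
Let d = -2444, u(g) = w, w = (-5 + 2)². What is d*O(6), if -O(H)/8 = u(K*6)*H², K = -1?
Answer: 6334848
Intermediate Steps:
w = 9 (w = (-3)² = 9)
u(g) = 9
O(H) = -72*H²
d*O(6) = -(-175968)*6² = -(-175968)*36 = -2444*(-2592) = 6334848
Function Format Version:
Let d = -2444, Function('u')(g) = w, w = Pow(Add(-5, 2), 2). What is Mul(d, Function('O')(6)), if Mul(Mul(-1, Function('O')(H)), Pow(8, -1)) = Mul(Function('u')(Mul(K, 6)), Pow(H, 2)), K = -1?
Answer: 6334848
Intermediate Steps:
w = 9 (w = Pow(-3, 2) = 9)
Function('u')(g) = 9
Function('O')(H) = Mul(-72, Pow(H, 2)) (Function('O')(H) = Mul(-8, Mul(9, Pow(H, 2))) = Mul(-72, Pow(H, 2)))
Mul(d, Function('O')(6)) = Mul(-2444, Mul(-72, Pow(6, 2))) = Mul(-2444, Mul(-72, 36)) = Mul(-2444, -2592) = 6334848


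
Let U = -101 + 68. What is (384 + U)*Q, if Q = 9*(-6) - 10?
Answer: -22464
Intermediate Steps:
U = -33
Q = -64 (Q = -54 - 10 = -64)
(384 + U)*Q = (384 - 33)*(-64) = 351*(-64) = -22464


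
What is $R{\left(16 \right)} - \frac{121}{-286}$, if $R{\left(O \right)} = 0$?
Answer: $\frac{11}{26} \approx 0.42308$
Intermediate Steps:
$R{\left(16 \right)} - \frac{121}{-286} = 0 - \frac{121}{-286} = 0 - - \frac{11}{26} = 0 + \frac{11}{26} = \frac{11}{26}$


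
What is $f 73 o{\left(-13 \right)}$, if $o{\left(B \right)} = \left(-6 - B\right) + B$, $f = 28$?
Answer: $-12264$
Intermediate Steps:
$o{\left(B \right)} = -6$
$f 73 o{\left(-13 \right)} = 28 \cdot 73 \left(-6\right) = 2044 \left(-6\right) = -12264$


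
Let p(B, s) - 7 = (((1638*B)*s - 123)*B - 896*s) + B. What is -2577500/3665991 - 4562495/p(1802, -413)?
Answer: -1132402656094135991/1610626657279687383 ≈ -0.70308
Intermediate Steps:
p(B, s) = 7 + B - 896*s + B*(-123 + 1638*B*s) (p(B, s) = 7 + ((((1638*B)*s - 123)*B - 896*s) + B) = 7 + (((1638*B*s - 123)*B - 896*s) + B) = 7 + (((-123 + 1638*B*s)*B - 896*s) + B) = 7 + ((B*(-123 + 1638*B*s) - 896*s) + B) = 7 + ((-896*s + B*(-123 + 1638*B*s)) + B) = 7 + (B - 896*s + B*(-123 + 1638*B*s)) = 7 + B - 896*s + B*(-123 + 1638*B*s))
-2577500/3665991 - 4562495/p(1802, -413) = -2577500/3665991 - 4562495/(7 - 896*(-413) - 122*1802 + 1638*(-413)*1802²) = -2577500*1/3665991 - 4562495/(7 + 370048 - 219844 + 1638*(-413)*3247204) = -2577500/3665991 - 4562495/(7 + 370048 - 219844 - 2196714022776) = -2577500/3665991 - 4562495/(-2196713872565) = -2577500/3665991 - 4562495*(-1/2196713872565) = -2577500/3665991 + 912499/439342774513 = -1132402656094135991/1610626657279687383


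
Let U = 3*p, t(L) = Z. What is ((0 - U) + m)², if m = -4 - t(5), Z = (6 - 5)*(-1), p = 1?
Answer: 36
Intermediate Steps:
Z = -1 (Z = 1*(-1) = -1)
t(L) = -1
U = 3 (U = 3*1 = 3)
m = -3 (m = -4 - 1*(-1) = -4 + 1 = -3)
((0 - U) + m)² = ((0 - 1*3) - 3)² = ((0 - 3) - 3)² = (-3 - 3)² = (-6)² = 36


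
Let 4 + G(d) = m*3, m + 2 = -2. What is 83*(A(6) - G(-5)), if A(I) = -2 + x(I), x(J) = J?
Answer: 1660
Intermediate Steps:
m = -4 (m = -2 - 2 = -4)
A(I) = -2 + I
G(d) = -16 (G(d) = -4 - 4*3 = -4 - 12 = -16)
83*(A(6) - G(-5)) = 83*((-2 + 6) - 1*(-16)) = 83*(4 + 16) = 83*20 = 1660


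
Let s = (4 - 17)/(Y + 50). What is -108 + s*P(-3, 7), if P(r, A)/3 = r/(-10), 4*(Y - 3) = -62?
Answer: -13539/125 ≈ -108.31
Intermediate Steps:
Y = -25/2 (Y = 3 + (1/4)*(-62) = 3 - 31/2 = -25/2 ≈ -12.500)
P(r, A) = -3*r/10 (P(r, A) = 3*(r/(-10)) = 3*(r*(-1/10)) = 3*(-r/10) = -3*r/10)
s = -26/75 (s = (4 - 17)/(-25/2 + 50) = -13/75/2 = -13*2/75 = -26/75 ≈ -0.34667)
-108 + s*P(-3, 7) = -108 - (-13)*(-3)/125 = -108 - 26/75*9/10 = -108 - 39/125 = -13539/125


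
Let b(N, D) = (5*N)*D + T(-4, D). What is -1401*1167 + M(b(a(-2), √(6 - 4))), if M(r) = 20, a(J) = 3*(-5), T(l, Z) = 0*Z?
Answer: -1634947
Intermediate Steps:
T(l, Z) = 0
a(J) = -15
b(N, D) = 5*D*N (b(N, D) = (5*N)*D + 0 = 5*D*N + 0 = 5*D*N)
-1401*1167 + M(b(a(-2), √(6 - 4))) = -1401*1167 + 20 = -1634967 + 20 = -1634947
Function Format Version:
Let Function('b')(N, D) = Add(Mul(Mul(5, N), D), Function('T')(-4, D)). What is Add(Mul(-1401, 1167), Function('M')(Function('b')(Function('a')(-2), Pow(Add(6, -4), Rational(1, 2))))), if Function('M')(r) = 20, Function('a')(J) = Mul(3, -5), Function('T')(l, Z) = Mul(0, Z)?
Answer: -1634947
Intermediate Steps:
Function('T')(l, Z) = 0
Function('a')(J) = -15
Function('b')(N, D) = Mul(5, D, N) (Function('b')(N, D) = Add(Mul(Mul(5, N), D), 0) = Add(Mul(5, D, N), 0) = Mul(5, D, N))
Add(Mul(-1401, 1167), Function('M')(Function('b')(Function('a')(-2), Pow(Add(6, -4), Rational(1, 2))))) = Add(Mul(-1401, 1167), 20) = Add(-1634967, 20) = -1634947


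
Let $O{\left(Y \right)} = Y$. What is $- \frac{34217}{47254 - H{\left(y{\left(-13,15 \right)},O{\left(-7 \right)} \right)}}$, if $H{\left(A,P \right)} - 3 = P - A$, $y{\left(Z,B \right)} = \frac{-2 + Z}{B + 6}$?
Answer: $- \frac{239519}{330801} \approx -0.72406$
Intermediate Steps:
$y{\left(Z,B \right)} = \frac{-2 + Z}{6 + B}$
$H{\left(A,P \right)} = 3 + P - A$ ($H{\left(A,P \right)} = 3 - \left(A - P\right) = 3 + P - A$)
$- \frac{34217}{47254 - H{\left(y{\left(-13,15 \right)},O{\left(-7 \right)} \right)}} = - \frac{34217}{47254 - \left(3 - 7 - \frac{-2 - 13}{6 + 15}\right)} = - \frac{34217}{47254 - \left(3 - 7 - \frac{1}{21} \left(-15\right)\right)} = - \frac{34217}{47254 - \left(3 - 7 - - \frac{5}{7}\right)} = - \frac{34217}{47254 - \left(3 - 7 + \frac{5}{7}\right)} = - \frac{34217}{47254 - - \frac{23}{7}} = - \frac{34217}{47254 + \frac{23}{7}} = - \frac{34217}{\frac{330801}{7}} = \left(-34217\right) \frac{7}{330801} = - \frac{239519}{330801}$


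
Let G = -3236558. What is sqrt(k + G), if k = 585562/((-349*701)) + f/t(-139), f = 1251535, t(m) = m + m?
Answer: I*sqrt(14992148083014383605194)/68012422 ≈ 1800.3*I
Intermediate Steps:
t(m) = 2*m
k = -306349572451/68012422 (k = 585562/((-349*701)) + 1251535/((2*(-139))) = 585562/(-244649) + 1251535/(-278) = 585562*(-1/244649) + 1251535*(-1/278) = -585562/244649 - 1251535/278 = -306349572451/68012422 ≈ -4504.3)
sqrt(k + G) = sqrt(-306349572451/68012422 - 3236558) = sqrt(-220432498095927/68012422) = I*sqrt(14992148083014383605194)/68012422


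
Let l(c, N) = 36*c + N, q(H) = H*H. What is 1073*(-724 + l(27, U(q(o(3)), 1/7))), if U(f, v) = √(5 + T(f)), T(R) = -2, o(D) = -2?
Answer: 266104 + 1073*√3 ≈ 2.6796e+5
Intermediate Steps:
q(H) = H²
U(f, v) = √3 (U(f, v) = √(5 - 2) = √3)
l(c, N) = N + 36*c
1073*(-724 + l(27, U(q(o(3)), 1/7))) = 1073*(-724 + (√3 + 36*27)) = 1073*(-724 + (√3 + 972)) = 1073*(-724 + (972 + √3)) = 1073*(248 + √3) = 266104 + 1073*√3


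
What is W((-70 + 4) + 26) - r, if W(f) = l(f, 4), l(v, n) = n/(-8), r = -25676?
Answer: 51351/2 ≈ 25676.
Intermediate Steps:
l(v, n) = -n/8 (l(v, n) = n*(-1/8) = -n/8)
W(f) = -1/2 (W(f) = -1/8*4 = -1/2)
W((-70 + 4) + 26) - r = -1/2 - 1*(-25676) = -1/2 + 25676 = 51351/2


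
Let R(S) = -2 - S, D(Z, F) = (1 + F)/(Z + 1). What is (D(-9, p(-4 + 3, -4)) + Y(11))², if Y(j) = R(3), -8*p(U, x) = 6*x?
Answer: 121/4 ≈ 30.250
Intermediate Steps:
p(U, x) = -3*x/4
D(Z, F) = (1 + F)/(1 + Z)
Y(j) = -5 (Y(j) = -2 - 1*3 = -2 - 3 = -5)
(D(-9, p(-4 + 3, -4)) + Y(11))² = ((1 - ¾*(-4))/(1 - 9) - 5)² = ((1 + 3)/(-8) - 5)² = (-⅛*4 - 5)² = (-½ - 5)² = (-11/2)² = 121/4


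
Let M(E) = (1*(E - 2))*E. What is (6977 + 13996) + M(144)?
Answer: 41421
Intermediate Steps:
M(E) = E*(-2 + E) (M(E) = (1*(-2 + E))*E = (-2 + E)*E = E*(-2 + E))
(6977 + 13996) + M(144) = (6977 + 13996) + 144*(-2 + 144) = 20973 + 144*142 = 20973 + 20448 = 41421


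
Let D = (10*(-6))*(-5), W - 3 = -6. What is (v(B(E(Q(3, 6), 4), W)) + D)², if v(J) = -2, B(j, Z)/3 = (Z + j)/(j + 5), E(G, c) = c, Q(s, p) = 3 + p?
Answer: 88804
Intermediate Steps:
W = -3 (W = 3 - 6 = -3)
B(j, Z) = 3*(Z + j)/(5 + j) (B(j, Z) = 3*((Z + j)/(j + 5)) = 3*((Z + j)/(5 + j)) = 3*(Z + j)/(5 + j))
D = 300 (D = -60*(-5) = 300)
(v(B(E(Q(3, 6), 4), W)) + D)² = (-2 + 300)² = 298² = 88804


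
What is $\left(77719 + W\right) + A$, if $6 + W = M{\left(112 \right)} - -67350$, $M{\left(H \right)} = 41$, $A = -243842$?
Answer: $-98738$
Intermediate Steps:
$W = 67385$ ($W = -6 + \left(41 - -67350\right) = -6 + \left(41 + 67350\right) = -6 + 67391 = 67385$)
$\left(77719 + W\right) + A = \left(77719 + 67385\right) - 243842 = 145104 - 243842 = -98738$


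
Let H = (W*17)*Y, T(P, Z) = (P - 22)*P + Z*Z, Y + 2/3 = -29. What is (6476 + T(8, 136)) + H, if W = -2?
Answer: 77606/3 ≈ 25869.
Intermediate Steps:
Y = -89/3 (Y = -⅔ - 29 = -89/3 ≈ -29.667)
T(P, Z) = Z² + P*(-22 + P) (T(P, Z) = (-22 + P)*P + Z² = P*(-22 + P) + Z² = Z² + P*(-22 + P))
H = 3026/3 (H = -2*17*(-89/3) = -34*(-89/3) = 3026/3 ≈ 1008.7)
(6476 + T(8, 136)) + H = (6476 + (8² + 136² - 22*8)) + 3026/3 = (6476 + (64 + 18496 - 176)) + 3026/3 = (6476 + 18384) + 3026/3 = 24860 + 3026/3 = 77606/3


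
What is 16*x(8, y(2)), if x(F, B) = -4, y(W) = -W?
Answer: -64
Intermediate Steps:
16*x(8, y(2)) = 16*(-4) = -64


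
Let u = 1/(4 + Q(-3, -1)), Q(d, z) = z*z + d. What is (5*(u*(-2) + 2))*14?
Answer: 70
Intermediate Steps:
Q(d, z) = d + z**2 (Q(d, z) = z**2 + d = d + z**2)
u = 1/2 (u = 1/(4 + (-3 + (-1)**2)) = 1/(4 + (-3 + 1)) = 1/(4 - 2) = 1/2 ≈ 0.50000)
(5*(u*(-2) + 2))*14 = (5*((1/2)*(-2) + 2))*14 = (5*(-1 + 2))*14 = (5*1)*14 = 5*14 = 70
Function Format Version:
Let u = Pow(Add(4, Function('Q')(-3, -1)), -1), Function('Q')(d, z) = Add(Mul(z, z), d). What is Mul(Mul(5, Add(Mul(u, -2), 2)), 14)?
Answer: 70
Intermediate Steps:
Function('Q')(d, z) = Add(d, Pow(z, 2)) (Function('Q')(d, z) = Add(Pow(z, 2), d) = Add(d, Pow(z, 2)))
u = Rational(1, 2) (u = Pow(Add(4, Add(-3, Pow(-1, 2))), -1) = Pow(Add(4, Add(-3, 1)), -1) = Pow(Add(4, -2), -1) = Pow(2, -1) = Rational(1, 2) ≈ 0.50000)
Mul(Mul(5, Add(Mul(u, -2), 2)), 14) = Mul(Mul(5, Add(Mul(Rational(1, 2), -2), 2)), 14) = Mul(Mul(5, Add(-1, 2)), 14) = Mul(Mul(5, 1), 14) = Mul(5, 14) = 70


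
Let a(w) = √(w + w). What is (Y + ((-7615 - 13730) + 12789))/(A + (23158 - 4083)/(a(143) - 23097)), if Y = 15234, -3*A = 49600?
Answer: -385548712125822/954585771953615 + 45857826*√286/52502217457448825 ≈ -0.40389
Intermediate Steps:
A = -49600/3 (A = -⅓*49600 = -49600/3 ≈ -16533.)
a(w) = √2*√w (a(w) = √(2*w) = √2*√w)
(Y + ((-7615 - 13730) + 12789))/(A + (23158 - 4083)/(a(143) - 23097)) = (15234 + ((-7615 - 13730) + 12789))/(-49600/3 + (23158 - 4083)/(√2*√143 - 23097)) = (15234 + (-21345 + 12789))/(-49600/3 + 19075/(√286 - 23097)) = (15234 - 8556)/(-49600/3 + 19075/(-23097 + √286)) = 6678/(-49600/3 + 19075/(-23097 + √286))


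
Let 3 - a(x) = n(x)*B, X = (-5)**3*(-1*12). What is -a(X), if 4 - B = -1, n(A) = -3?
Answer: -18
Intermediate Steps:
B = 5 (B = 4 - 1*(-1) = 4 + 1 = 5)
X = 1500 (X = -125*(-12) = 1500)
a(x) = 18 (a(x) = 3 - (-3)*5 = 3 - 1*(-15) = 3 + 15 = 18)
-a(X) = -1*18 = -18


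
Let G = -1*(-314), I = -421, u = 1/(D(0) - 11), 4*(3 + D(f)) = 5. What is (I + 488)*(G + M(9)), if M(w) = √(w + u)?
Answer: 21038 + 67*√23205/51 ≈ 21238.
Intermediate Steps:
D(f) = -7/4 (D(f) = -3 + (¼)*5 = -3 + 5/4 = -7/4)
u = -4/51 (u = 1/(-7/4 - 11) = 1/(-51/4) = -4/51 ≈ -0.078431)
M(w) = √(-4/51 + w) (M(w) = √(w - 4/51) = √(-4/51 + w))
G = 314
(I + 488)*(G + M(9)) = (-421 + 488)*(314 + √(-204 + 2601*9)/51) = 67*(314 + √(-204 + 23409)/51) = 67*(314 + √23205/51) = 21038 + 67*√23205/51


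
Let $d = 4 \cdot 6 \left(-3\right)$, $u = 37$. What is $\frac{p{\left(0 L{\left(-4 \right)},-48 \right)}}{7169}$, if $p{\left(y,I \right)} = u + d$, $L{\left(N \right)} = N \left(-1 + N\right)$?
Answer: $- \frac{35}{7169} \approx -0.0048821$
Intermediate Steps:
$d = -72$ ($d = 24 \left(-3\right) = -72$)
$p{\left(y,I \right)} = -35$ ($p{\left(y,I \right)} = 37 - 72 = -35$)
$\frac{p{\left(0 L{\left(-4 \right)},-48 \right)}}{7169} = - \frac{35}{7169}$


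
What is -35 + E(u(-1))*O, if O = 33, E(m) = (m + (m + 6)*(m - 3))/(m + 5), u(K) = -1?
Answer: -833/4 ≈ -208.25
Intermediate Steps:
E(m) = (m + (-3 + m)*(6 + m))/(5 + m) (E(m) = (m + (6 + m)*(-3 + m))/(5 + m) = (m + (-3 + m)*(6 + m))/(5 + m))
-35 + E(u(-1))*O = -35 + ((-18 + (-1)² + 4*(-1))/(5 - 1))*33 = -35 + ((-18 + 1 - 4)/4)*33 = -35 + ((¼)*(-21))*33 = -35 - 21/4*33 = -35 - 693/4 = -833/4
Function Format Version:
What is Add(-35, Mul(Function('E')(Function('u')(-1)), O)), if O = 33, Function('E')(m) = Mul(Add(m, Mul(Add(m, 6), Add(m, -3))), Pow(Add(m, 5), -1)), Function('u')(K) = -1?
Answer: Rational(-833, 4) ≈ -208.25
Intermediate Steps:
Function('E')(m) = Mul(Pow(Add(5, m), -1), Add(m, Mul(Add(-3, m), Add(6, m)))) (Function('E')(m) = Mul(Add(m, Mul(Add(6, m), Add(-3, m))), Pow(Add(5, m), -1)) = Mul(Add(m, Mul(Add(-3, m), Add(6, m))), Pow(Add(5, m), -1)) = Mul(Pow(Add(5, m), -1), Add(m, Mul(Add(-3, m), Add(6, m)))))
Add(-35, Mul(Function('E')(Function('u')(-1)), O)) = Add(-35, Mul(Mul(Pow(Add(5, -1), -1), Add(-18, Pow(-1, 2), Mul(4, -1))), 33)) = Add(-35, Mul(Mul(Pow(4, -1), Add(-18, 1, -4)), 33)) = Add(-35, Mul(Mul(Rational(1, 4), -21), 33)) = Add(-35, Mul(Rational(-21, 4), 33)) = Add(-35, Rational(-693, 4)) = Rational(-833, 4)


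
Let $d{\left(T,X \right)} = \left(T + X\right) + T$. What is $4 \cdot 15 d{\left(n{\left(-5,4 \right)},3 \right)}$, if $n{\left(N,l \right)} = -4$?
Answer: $-300$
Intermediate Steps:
$d{\left(T,X \right)} = X + 2 T$
$4 \cdot 15 d{\left(n{\left(-5,4 \right)},3 \right)} = 4 \cdot 15 \left(3 + 2 \left(-4\right)\right) = 60 \left(3 - 8\right) = 60 \left(-5\right) = -300$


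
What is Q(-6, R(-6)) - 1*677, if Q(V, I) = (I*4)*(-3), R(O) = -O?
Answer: -749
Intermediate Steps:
Q(V, I) = -12*I (Q(V, I) = (4*I)*(-3) = -12*I)
Q(-6, R(-6)) - 1*677 = -(-12)*(-6) - 1*677 = -12*6 - 677 = -72 - 677 = -749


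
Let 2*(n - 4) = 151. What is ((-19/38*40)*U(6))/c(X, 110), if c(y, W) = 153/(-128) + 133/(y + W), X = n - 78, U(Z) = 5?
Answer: 2854400/71 ≈ 40203.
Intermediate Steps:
n = 159/2 (n = 4 + (1/2)*151 = 4 + 151/2 = 159/2 ≈ 79.500)
X = 3/2 (X = 159/2 - 78 = 3/2 ≈ 1.5000)
c(y, W) = -153/128 + 133/(W + y) (c(y, W) = 153*(-1/128) + 133/(W + y) = -153/128 + 133/(W + y))
((-19/38*40)*U(6))/c(X, 110) = ((-19/38*40)*5)/(((17024 - 153*110 - 153*3/2)/(128*(110 + 3/2)))) = ((-19*1/38*40)*5)/(((17024 - 16830 - 459/2)/(128*(223/2)))) = (-1/2*40*5)/(((1/128)*(2/223)*(-71/2))) = (-20*5)/(-71/28544) = -100*(-28544/71) = 2854400/71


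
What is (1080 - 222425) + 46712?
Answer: -174633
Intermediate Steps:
(1080 - 222425) + 46712 = -221345 + 46712 = -174633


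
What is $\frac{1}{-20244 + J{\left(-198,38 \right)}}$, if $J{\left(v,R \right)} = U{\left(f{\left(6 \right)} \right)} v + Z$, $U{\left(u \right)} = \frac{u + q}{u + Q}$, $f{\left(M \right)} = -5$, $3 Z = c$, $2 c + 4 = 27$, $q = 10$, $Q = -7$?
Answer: $- \frac{3}{60473} \approx -4.9609 \cdot 10^{-5}$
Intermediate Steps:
$c = \frac{23}{2}$ ($c = -2 + \frac{1}{2} \cdot 27 = -2 + \frac{27}{2} = \frac{23}{2} \approx 11.5$)
$Z = \frac{23}{6}$ ($Z = \frac{1}{3} \cdot \frac{23}{2} = \frac{23}{6} \approx 3.8333$)
$U{\left(u \right)} = \frac{10 + u}{-7 + u}$ ($U{\left(u \right)} = \frac{u + 10}{u - 7} = \frac{10 + u}{-7 + u}$)
$J{\left(v,R \right)} = \frac{23}{6} - \frac{5 v}{12}$ ($J{\left(v,R \right)} = \frac{10 - 5}{-7 - 5} v + \frac{23}{6} = \frac{1}{-12} \cdot 5 v + \frac{23}{6} = \left(- \frac{1}{12}\right) 5 v + \frac{23}{6} = - \frac{5 v}{12} + \frac{23}{6} = \frac{23}{6} - \frac{5 v}{12}$)
$\frac{1}{-20244 + J{\left(-198,38 \right)}} = \frac{1}{-20244 + \left(\frac{23}{6} - - \frac{165}{2}\right)} = \frac{1}{-20244 + \left(\frac{23}{6} + \frac{165}{2}\right)} = \frac{1}{-20244 + \frac{259}{3}} = \frac{1}{- \frac{60473}{3}} = - \frac{3}{60473}$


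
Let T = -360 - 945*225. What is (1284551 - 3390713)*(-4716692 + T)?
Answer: 10382698369674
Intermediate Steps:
T = -212985 (T = -360 - 212625 = -212985)
(1284551 - 3390713)*(-4716692 + T) = (1284551 - 3390713)*(-4716692 - 212985) = -2106162*(-4929677) = 10382698369674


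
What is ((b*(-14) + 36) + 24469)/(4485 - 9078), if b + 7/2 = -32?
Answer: -8334/1531 ≈ -5.4435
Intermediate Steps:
b = -71/2 (b = -7/2 - 32 = -71/2 ≈ -35.500)
((b*(-14) + 36) + 24469)/(4485 - 9078) = ((-71/2*(-14) + 36) + 24469)/(4485 - 9078) = ((497 + 36) + 24469)/(-4593) = (533 + 24469)*(-1/4593) = 25002*(-1/4593) = -8334/1531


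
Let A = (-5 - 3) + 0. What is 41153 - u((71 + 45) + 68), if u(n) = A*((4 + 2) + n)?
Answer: 42673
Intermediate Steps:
A = -8 (A = -8 + 0 = -8)
u(n) = -48 - 8*n (u(n) = -8*((4 + 2) + n) = -8*(6 + n) = -48 - 8*n)
41153 - u((71 + 45) + 68) = 41153 - (-48 - 8*((71 + 45) + 68)) = 41153 - (-48 - 8*(116 + 68)) = 41153 - (-48 - 8*184) = 41153 - (-48 - 1472) = 41153 - 1*(-1520) = 41153 + 1520 = 42673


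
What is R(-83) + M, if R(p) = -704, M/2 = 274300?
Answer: 547896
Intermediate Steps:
M = 548600 (M = 2*274300 = 548600)
R(-83) + M = -704 + 548600 = 547896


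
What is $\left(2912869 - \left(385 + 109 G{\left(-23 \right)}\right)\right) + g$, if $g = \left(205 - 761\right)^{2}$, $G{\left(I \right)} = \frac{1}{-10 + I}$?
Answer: $\frac{106313569}{33} \approx 3.2216 \cdot 10^{6}$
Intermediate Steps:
$g = 309136$ ($g = \left(-556\right)^{2} = 309136$)
$\left(2912869 - \left(385 + 109 G{\left(-23 \right)}\right)\right) + g = \left(2912869 - \left(385 + \frac{109}{-10 - 23}\right)\right) + 309136 = \left(2912869 - \left(385 + \frac{109}{-33}\right)\right) + 309136 = \left(2912869 - \frac{12596}{33}\right) + 309136 = \frac{96112081}{33} + 309136 = \frac{106313569}{33}$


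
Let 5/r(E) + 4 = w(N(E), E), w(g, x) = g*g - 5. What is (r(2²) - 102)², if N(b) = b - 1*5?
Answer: 674041/64 ≈ 10532.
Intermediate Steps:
N(b) = -5 + b (N(b) = b - 5 = -5 + b)
w(g, x) = -5 + g² (w(g, x) = g² - 5 = -5 + g²)
r(E) = 5/(-9 + (-5 + E)²) (r(E) = 5/(-4 + (-5 + (-5 + E)²)) = 5/(-9 + (-5 + E)²))
(r(2²) - 102)² = (5/(-9 + (-5 + 2²)²) - 102)² = (5/(-9 + (-5 + 4)²) - 102)² = (5/(-9 + (-1)²) - 102)² = (5/(-9 + 1) - 102)² = (5/(-8) - 102)² = (5*(-⅛) - 102)² = (-5/8 - 102)² = (-821/8)² = 674041/64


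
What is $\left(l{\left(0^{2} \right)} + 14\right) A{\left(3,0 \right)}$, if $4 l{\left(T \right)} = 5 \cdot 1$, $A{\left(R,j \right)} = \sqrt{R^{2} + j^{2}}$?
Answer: $\frac{183}{4} \approx 45.75$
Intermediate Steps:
$l{\left(T \right)} = \frac{5}{4}$ ($l{\left(T \right)} = \frac{5 \cdot 1}{4} = \frac{1}{4} \cdot 5 = \frac{5}{4}$)
$\left(l{\left(0^{2} \right)} + 14\right) A{\left(3,0 \right)} = \left(\frac{5}{4} + 14\right) \sqrt{3^{2} + 0^{2}} = \frac{61 \sqrt{9 + 0}}{4} = \frac{61 \sqrt{9}}{4} = \frac{61}{4} \cdot 3 = \frac{183}{4}$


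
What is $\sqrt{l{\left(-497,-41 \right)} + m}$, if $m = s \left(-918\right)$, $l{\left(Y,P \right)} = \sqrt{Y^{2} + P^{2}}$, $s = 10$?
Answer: $\sqrt{-9180 + \sqrt{248690}} \approx 93.174 i$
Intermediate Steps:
$l{\left(Y,P \right)} = \sqrt{P^{2} + Y^{2}}$
$m = -9180$ ($m = 10 \left(-918\right) = -9180$)
$\sqrt{l{\left(-497,-41 \right)} + m} = \sqrt{\sqrt{\left(-41\right)^{2} + \left(-497\right)^{2}} - 9180} = \sqrt{\sqrt{1681 + 247009} - 9180} = \sqrt{\sqrt{248690} - 9180} = \sqrt{-9180 + \sqrt{248690}}$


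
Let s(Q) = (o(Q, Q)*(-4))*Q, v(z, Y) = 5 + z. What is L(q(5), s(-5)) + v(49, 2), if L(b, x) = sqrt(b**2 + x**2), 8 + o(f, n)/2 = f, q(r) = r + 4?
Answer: 54 + sqrt(270481) ≈ 574.08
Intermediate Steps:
q(r) = 4 + r
o(f, n) = -16 + 2*f
s(Q) = Q*(64 - 8*Q) (s(Q) = ((-16 + 2*Q)*(-4))*Q = (64 - 8*Q)*Q = Q*(64 - 8*Q))
L(q(5), s(-5)) + v(49, 2) = sqrt((4 + 5)**2 + (8*(-5)*(8 - 1*(-5)))**2) + (5 + 49) = sqrt(9**2 + (8*(-5)*(8 + 5))**2) + 54 = sqrt(81 + (8*(-5)*13)**2) + 54 = sqrt(81 + (-520)**2) + 54 = sqrt(81 + 270400) + 54 = sqrt(270481) + 54 = 54 + sqrt(270481)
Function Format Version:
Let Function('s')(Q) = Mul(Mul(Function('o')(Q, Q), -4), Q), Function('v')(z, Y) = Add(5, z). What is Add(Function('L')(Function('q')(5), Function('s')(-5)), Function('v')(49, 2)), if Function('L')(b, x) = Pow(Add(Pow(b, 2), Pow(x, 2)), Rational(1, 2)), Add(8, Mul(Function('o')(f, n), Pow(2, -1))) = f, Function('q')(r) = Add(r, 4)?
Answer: Add(54, Pow(270481, Rational(1, 2))) ≈ 574.08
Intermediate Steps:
Function('q')(r) = Add(4, r)
Function('o')(f, n) = Add(-16, Mul(2, f))
Function('s')(Q) = Mul(Q, Add(64, Mul(-8, Q))) (Function('s')(Q) = Mul(Mul(Add(-16, Mul(2, Q)), -4), Q) = Mul(Add(64, Mul(-8, Q)), Q) = Mul(Q, Add(64, Mul(-8, Q))))
Add(Function('L')(Function('q')(5), Function('s')(-5)), Function('v')(49, 2)) = Add(Pow(Add(Pow(Add(4, 5), 2), Pow(Mul(8, -5, Add(8, Mul(-1, -5))), 2)), Rational(1, 2)), Add(5, 49)) = Add(Pow(Add(Pow(9, 2), Pow(Mul(8, -5, Add(8, 5)), 2)), Rational(1, 2)), 54) = Add(Pow(Add(81, Pow(Mul(8, -5, 13), 2)), Rational(1, 2)), 54) = Add(Pow(Add(81, Pow(-520, 2)), Rational(1, 2)), 54) = Add(Pow(Add(81, 270400), Rational(1, 2)), 54) = Add(Pow(270481, Rational(1, 2)), 54) = Add(54, Pow(270481, Rational(1, 2)))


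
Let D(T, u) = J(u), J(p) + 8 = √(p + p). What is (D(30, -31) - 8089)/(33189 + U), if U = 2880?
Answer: -2699/12023 + I*√62/36069 ≈ -0.22449 + 0.0002183*I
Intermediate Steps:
J(p) = -8 + √2*√p (J(p) = -8 + √(p + p) = -8 + √(2*p) = -8 + √2*√p)
D(T, u) = -8 + √2*√u
(D(30, -31) - 8089)/(33189 + U) = ((-8 + √2*√(-31)) - 8089)/(33189 + 2880) = ((-8 + √2*(I*√31)) - 8089)/36069 = ((-8 + I*√62) - 8089)*(1/36069) = (-8097 + I*√62)*(1/36069) = -2699/12023 + I*√62/36069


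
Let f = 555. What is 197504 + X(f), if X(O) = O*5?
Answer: 200279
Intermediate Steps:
X(O) = 5*O
197504 + X(f) = 197504 + 5*555 = 197504 + 2775 = 200279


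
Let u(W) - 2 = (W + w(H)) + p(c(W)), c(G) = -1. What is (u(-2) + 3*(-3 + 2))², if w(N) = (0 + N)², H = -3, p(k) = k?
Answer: 25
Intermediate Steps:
w(N) = N²
u(W) = 10 + W (u(W) = 2 + ((W + (-3)²) - 1) = 2 + ((W + 9) - 1) = 2 + ((9 + W) - 1) = 2 + (8 + W) = 10 + W)
(u(-2) + 3*(-3 + 2))² = ((10 - 2) + 3*(-3 + 2))² = (8 + 3*(-1))² = (8 - 3)² = 5² = 25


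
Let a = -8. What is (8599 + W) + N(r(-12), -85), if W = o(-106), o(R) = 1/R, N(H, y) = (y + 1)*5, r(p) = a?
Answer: 866973/106 ≈ 8179.0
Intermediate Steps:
r(p) = -8
N(H, y) = 5 + 5*y (N(H, y) = (1 + y)*5 = 5 + 5*y)
W = -1/106 (W = 1/(-106) = -1/106 ≈ -0.0094340)
(8599 + W) + N(r(-12), -85) = (8599 - 1/106) + (5 + 5*(-85)) = 911493/106 + (5 - 425) = 911493/106 - 420 = 866973/106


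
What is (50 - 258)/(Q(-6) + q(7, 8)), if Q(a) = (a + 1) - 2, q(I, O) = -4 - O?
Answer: 208/19 ≈ 10.947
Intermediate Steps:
Q(a) = -1 + a (Q(a) = (1 + a) - 2 = -1 + a)
(50 - 258)/(Q(-6) + q(7, 8)) = (50 - 258)/((-1 - 6) + (-4 - 1*8)) = -208/(-7 + (-4 - 8)) = -208/(-7 - 12) = -208/(-19) = -208*(-1/19) = 208/19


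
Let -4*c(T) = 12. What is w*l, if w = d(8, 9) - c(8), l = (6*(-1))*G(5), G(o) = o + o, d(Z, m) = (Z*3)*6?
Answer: -8820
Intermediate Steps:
c(T) = -3 (c(T) = -¼*12 = -3)
d(Z, m) = 18*Z (d(Z, m) = (3*Z)*6 = 18*Z)
G(o) = 2*o
l = -60 (l = (6*(-1))*(2*5) = -6*10 = -60)
w = 147 (w = 18*8 - 1*(-3) = 144 + 3 = 147)
w*l = 147*(-60) = -8820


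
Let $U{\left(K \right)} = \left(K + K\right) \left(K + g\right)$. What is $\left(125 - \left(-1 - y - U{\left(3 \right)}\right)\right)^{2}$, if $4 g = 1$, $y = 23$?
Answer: $\frac{113569}{4} \approx 28392.0$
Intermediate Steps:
$g = \frac{1}{4}$ ($g = \frac{1}{4} \cdot 1 = \frac{1}{4} \approx 0.25$)
$U{\left(K \right)} = 2 K \left(\frac{1}{4} + K\right)$ ($U{\left(K \right)} = \left(K + K\right) \left(K + \frac{1}{4}\right) = 2 K \left(\frac{1}{4} + K\right)$)
$\left(125 - \left(-1 - y - U{\left(3 \right)}\right)\right)^{2} = \left(125 + \left(\left(23 + \frac{1}{2} \cdot 3 \left(1 + 4 \cdot 3\right)\right) - -1\right)\right)^{2} = \left(125 + \left(\left(23 + \frac{1}{2} \cdot 3 \left(1 + 12\right)\right) + \left(-23 + 24\right)\right)\right)^{2} = \left(125 + \left(\left(23 + \frac{1}{2} \cdot 3 \cdot 13\right) + 1\right)\right)^{2} = \left(125 + \left(\left(23 + \frac{39}{2}\right) + 1\right)\right)^{2} = \left(125 + \left(\frac{85}{2} + 1\right)\right)^{2} = \left(125 + \frac{87}{2}\right)^{2} = \left(\frac{337}{2}\right)^{2} = \frac{113569}{4}$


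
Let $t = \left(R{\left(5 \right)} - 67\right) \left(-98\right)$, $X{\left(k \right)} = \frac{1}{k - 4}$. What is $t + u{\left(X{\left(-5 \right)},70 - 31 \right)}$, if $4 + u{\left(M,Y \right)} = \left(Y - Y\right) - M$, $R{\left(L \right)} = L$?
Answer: $\frac{54649}{9} \approx 6072.1$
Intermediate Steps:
$X{\left(k \right)} = \frac{1}{-4 + k}$
$t = 6076$ ($t = \left(5 - 67\right) \left(-98\right) = \left(-62\right) \left(-98\right) = 6076$)
$u{\left(M,Y \right)} = -4 - M$ ($u{\left(M,Y \right)} = -4 + \left(\left(Y - Y\right) - M\right) = -4 + \left(0 - M\right) = -4 - M$)
$t + u{\left(X{\left(-5 \right)},70 - 31 \right)} = 6076 - \left(4 + \frac{1}{-4 - 5}\right) = 6076 - \frac{35}{9} = \frac{54649}{9}$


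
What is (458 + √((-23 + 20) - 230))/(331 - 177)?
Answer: 229/77 + I*√233/154 ≈ 2.974 + 0.099119*I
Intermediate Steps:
(458 + √((-23 + 20) - 230))/(331 - 177) = (458 + √(-3 - 230))/154 = (458 + √(-233))*(1/154) = (458 + I*√233)*(1/154) = 229/77 + I*√233/154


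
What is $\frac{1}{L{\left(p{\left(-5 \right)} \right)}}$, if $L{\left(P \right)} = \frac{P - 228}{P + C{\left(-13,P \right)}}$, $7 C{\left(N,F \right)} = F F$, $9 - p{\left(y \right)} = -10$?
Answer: $- \frac{26}{77} \approx -0.33766$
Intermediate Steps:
$p{\left(y \right)} = 19$ ($p{\left(y \right)} = 9 - -10 = 9 + 10 = 19$)
$C{\left(N,F \right)} = \frac{F^{2}}{7}$ ($C{\left(N,F \right)} = \frac{F F}{7} = \frac{F^{2}}{7}$)
$L{\left(P \right)} = \frac{-228 + P}{P + \frac{P^{2}}{7}}$ ($L{\left(P \right)} = \frac{P - 228}{P + \frac{P^{2}}{7}} = \frac{-228 + P}{P + \frac{P^{2}}{7}}$)
$\frac{1}{L{\left(p{\left(-5 \right)} \right)}} = \frac{1}{7 \cdot \frac{1}{19} \frac{1}{7 + 19} \left(-228 + 19\right)} = \frac{1}{7 \cdot \frac{1}{19} \cdot \frac{1}{26} \left(-209\right)} = \frac{1}{- \frac{77}{26}} = - \frac{26}{77}$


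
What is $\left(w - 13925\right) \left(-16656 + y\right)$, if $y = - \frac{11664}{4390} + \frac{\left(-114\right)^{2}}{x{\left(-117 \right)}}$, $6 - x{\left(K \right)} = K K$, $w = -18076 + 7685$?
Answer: $\frac{4055566032229392}{10011395} \approx 4.0509 \cdot 10^{8}$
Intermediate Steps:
$w = -10391$
$x{\left(K \right)} = 6 - K^{2}$ ($x{\left(K \right)} = 6 - K K = 6 - K^{2}$)
$y = - \frac{36108492}{10011395}$ ($y = - \frac{11664}{4390} + \frac{\left(-114\right)^{2}}{6 - \left(-117\right)^{2}} = \left(-11664\right) \frac{1}{4390} + \frac{12996}{6 - 13689} = - \frac{5832}{2195} + \frac{12996}{6 - 13689} = - \frac{5832}{2195} + \frac{12996}{-13683} = - \frac{5832}{2195} + 12996 \left(- \frac{1}{13683}\right) = - \frac{5832}{2195} - \frac{4332}{4561} = - \frac{36108492}{10011395} \approx -3.6067$)
$\left(w - 13925\right) \left(-16656 + y\right) = \left(-10391 - 13925\right) \left(-16656 - \frac{36108492}{10011395}\right) = \left(-24316\right) \left(- \frac{166785903612}{10011395}\right) = \frac{4055566032229392}{10011395}$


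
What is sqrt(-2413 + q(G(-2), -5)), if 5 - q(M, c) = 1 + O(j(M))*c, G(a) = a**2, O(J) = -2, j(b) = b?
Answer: I*sqrt(2419) ≈ 49.183*I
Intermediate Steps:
q(M, c) = 4 + 2*c (q(M, c) = 5 - (1 - 2*c) = 5 + (-1 + 2*c) = 4 + 2*c)
sqrt(-2413 + q(G(-2), -5)) = sqrt(-2413 + (4 + 2*(-5))) = sqrt(-2413 + (4 - 10)) = sqrt(-2413 - 6) = sqrt(-2419) = I*sqrt(2419)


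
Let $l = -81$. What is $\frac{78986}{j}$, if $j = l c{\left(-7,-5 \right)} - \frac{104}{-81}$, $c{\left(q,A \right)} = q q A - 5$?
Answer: $\frac{3198933}{820177} \approx 3.9003$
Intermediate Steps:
$c{\left(q,A \right)} = -5 + A q^{2}$ ($c{\left(q,A \right)} = q^{2} A - 5 = A q^{2} - 5 = -5 + A q^{2}$)
$j = \frac{1640354}{81}$ ($j = - 81 \left(-5 - 5 \left(-7\right)^{2}\right) - \frac{104}{-81} = - 81 \left(-5 - 245\right) - - \frac{104}{81} = - 81 \left(-5 - 245\right) + \frac{104}{81} = \left(-81\right) \left(-250\right) + \frac{104}{81} = 20250 + \frac{104}{81} = \frac{1640354}{81} \approx 20251.0$)
$\frac{78986}{j} = \frac{78986}{\frac{1640354}{81}} = 78986 \cdot \frac{81}{1640354} = \frac{3198933}{820177}$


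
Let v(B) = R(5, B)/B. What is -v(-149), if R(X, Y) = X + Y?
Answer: -144/149 ≈ -0.96644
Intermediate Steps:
v(B) = (5 + B)/B
-v(-149) = -(5 - 149)/(-149) = -(-1)*(-144)/149 = -1*144/149 = -144/149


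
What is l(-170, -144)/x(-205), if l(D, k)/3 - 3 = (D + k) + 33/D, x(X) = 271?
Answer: -158709/46070 ≈ -3.4450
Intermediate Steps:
l(D, k) = 9 + 3*D + 3*k + 99/D (l(D, k) = 9 + 3*((D + k) + 33/D) = 9 + 3*(D + k + 33/D) = 9 + (3*D + 3*k + 99/D) = 9 + 3*D + 3*k + 99/D)
l(-170, -144)/x(-205) = (3*(33 - 170*(3 - 170 - 144))/(-170))/271 = (3*(-1/170)*(33 - 170*(-311)))*(1/271) = (3*(-1/170)*(33 + 52870))*(1/271) = (3*(-1/170)*52903)*(1/271) = -158709/170*1/271 = -158709/46070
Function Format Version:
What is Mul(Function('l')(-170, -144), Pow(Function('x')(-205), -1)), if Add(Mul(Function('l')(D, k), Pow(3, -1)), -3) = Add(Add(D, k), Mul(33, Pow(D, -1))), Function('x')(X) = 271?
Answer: Rational(-158709, 46070) ≈ -3.4450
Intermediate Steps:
Function('l')(D, k) = Add(9, Mul(3, D), Mul(3, k), Mul(99, Pow(D, -1))) (Function('l')(D, k) = Add(9, Mul(3, Add(Add(D, k), Mul(33, Pow(D, -1))))) = Add(9, Mul(3, Add(D, k, Mul(33, Pow(D, -1))))) = Add(9, Add(Mul(3, D), Mul(3, k), Mul(99, Pow(D, -1)))) = Add(9, Mul(3, D), Mul(3, k), Mul(99, Pow(D, -1))))
Mul(Function('l')(-170, -144), Pow(Function('x')(-205), -1)) = Mul(Mul(3, Pow(-170, -1), Add(33, Mul(-170, Add(3, -170, -144)))), Pow(271, -1)) = Mul(Mul(3, Rational(-1, 170), Add(33, Mul(-170, -311))), Rational(1, 271)) = Mul(Mul(3, Rational(-1, 170), Add(33, 52870)), Rational(1, 271)) = Mul(Mul(3, Rational(-1, 170), 52903), Rational(1, 271)) = Mul(Rational(-158709, 170), Rational(1, 271)) = Rational(-158709, 46070)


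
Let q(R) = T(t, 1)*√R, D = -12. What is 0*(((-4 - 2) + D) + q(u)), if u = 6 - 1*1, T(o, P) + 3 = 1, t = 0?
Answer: 0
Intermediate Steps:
T(o, P) = -2 (T(o, P) = -3 + 1 = -2)
u = 5 (u = 6 - 1 = 5)
q(R) = -2*√R
0*(((-4 - 2) + D) + q(u)) = 0*(((-4 - 2) - 12) - 2*√5) = 0*((-6 - 12) - 2*√5) = 0*(-18 - 2*√5) = 0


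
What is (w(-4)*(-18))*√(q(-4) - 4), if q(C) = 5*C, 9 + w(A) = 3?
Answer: 216*I*√6 ≈ 529.09*I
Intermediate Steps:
w(A) = -6 (w(A) = -9 + 3 = -6)
(w(-4)*(-18))*√(q(-4) - 4) = (-6*(-18))*√(5*(-4) - 4) = 108*√(-20 - 4) = 108*√(-24) = 108*(2*I*√6) = 216*I*√6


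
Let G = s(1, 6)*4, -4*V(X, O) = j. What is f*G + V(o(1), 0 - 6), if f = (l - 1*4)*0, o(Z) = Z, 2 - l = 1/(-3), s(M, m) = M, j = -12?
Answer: 3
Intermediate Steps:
l = 7/3 (l = 2 - 1/(-3) = 2 - (-1)/3 = 2 - 1*(-1/3) = 2 + 1/3 = 7/3 ≈ 2.3333)
V(X, O) = 3 (V(X, O) = -1/4*(-12) = 3)
G = 4 (G = 1*4 = 4)
f = 0 (f = (7/3 - 1*4)*0 = (7/3 - 4)*0 = -5/3*0 = 0)
f*G + V(o(1), 0 - 6) = 0*4 + 3 = 0 + 3 = 3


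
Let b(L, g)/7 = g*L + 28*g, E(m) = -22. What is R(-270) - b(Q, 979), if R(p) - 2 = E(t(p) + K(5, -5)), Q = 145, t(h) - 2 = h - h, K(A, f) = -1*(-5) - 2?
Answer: -1185589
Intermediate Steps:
K(A, f) = 3 (K(A, f) = 5 - 2 = 3)
t(h) = 2 (t(h) = 2 + (h - h) = 2 + 0 = 2)
b(L, g) = 196*g + 7*L*g (b(L, g) = 7*(g*L + 28*g) = 7*(L*g + 28*g) = 7*(28*g + L*g) = 196*g + 7*L*g)
R(p) = -20 (R(p) = 2 - 22 = -20)
R(-270) - b(Q, 979) = -20 - 7*979*(28 + 145) = -20 - 7*979*173 = -20 - 1*1185569 = -20 - 1185569 = -1185589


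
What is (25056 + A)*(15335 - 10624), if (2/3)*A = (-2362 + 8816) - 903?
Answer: 314529915/2 ≈ 1.5726e+8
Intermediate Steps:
A = 16653/2 (A = 3*((-2362 + 8816) - 903)/2 = 3*(6454 - 903)/2 = (3/2)*5551 = 16653/2 ≈ 8326.5)
(25056 + A)*(15335 - 10624) = (25056 + 16653/2)*(15335 - 10624) = (66765/2)*4711 = 314529915/2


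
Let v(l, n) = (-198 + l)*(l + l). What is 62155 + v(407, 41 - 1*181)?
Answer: 232281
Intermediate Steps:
v(l, n) = 2*l*(-198 + l) (v(l, n) = (-198 + l)*(2*l) = 2*l*(-198 + l))
62155 + v(407, 41 - 1*181) = 62155 + 2*407*(-198 + 407) = 62155 + 2*407*209 = 62155 + 170126 = 232281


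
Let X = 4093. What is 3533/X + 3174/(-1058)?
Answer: -8746/4093 ≈ -2.1368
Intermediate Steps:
3533/X + 3174/(-1058) = 3533/4093 + 3174/(-1058) = 3533*(1/4093) + 3174*(-1/1058) = 3533/4093 - 3 = -8746/4093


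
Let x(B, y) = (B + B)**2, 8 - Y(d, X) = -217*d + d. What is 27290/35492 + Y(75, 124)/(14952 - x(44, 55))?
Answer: 48247541/15989146 ≈ 3.0175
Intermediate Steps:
Y(d, X) = 8 + 216*d (Y(d, X) = 8 - (-217*d + d) = 8 - (-216)*d = 8 + 216*d)
x(B, y) = 4*B**2 (x(B, y) = (2*B)**2 = 4*B**2)
27290/35492 + Y(75, 124)/(14952 - x(44, 55)) = 27290/35492 + (8 + 216*75)/(14952 - 4*44**2) = 27290*(1/35492) + (8 + 16200)/(14952 - 4*1936) = 13645/17746 + 16208/(14952 - 1*7744) = 13645/17746 + 16208/(14952 - 7744) = 13645/17746 + 16208/7208 = 13645/17746 + 16208*(1/7208) = 13645/17746 + 2026/901 = 48247541/15989146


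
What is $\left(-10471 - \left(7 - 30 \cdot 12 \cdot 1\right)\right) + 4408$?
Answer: $-5710$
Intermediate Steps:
$\left(-10471 - \left(7 - 30 \cdot 12 \cdot 1\right)\right) + 4408 = \left(-10471 + \left(30 \cdot 12 - 7\right)\right) + 4408 = \left(-10471 + \left(360 - 7\right)\right) + 4408 = \left(-10471 + 353\right) + 4408 = -10118 + 4408 = -5710$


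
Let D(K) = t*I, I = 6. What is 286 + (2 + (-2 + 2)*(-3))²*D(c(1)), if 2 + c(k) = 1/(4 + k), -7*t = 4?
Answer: 1906/7 ≈ 272.29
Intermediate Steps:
t = -4/7 (t = -⅐*4 = -4/7 ≈ -0.57143)
c(k) = -2 + 1/(4 + k)
D(K) = -24/7 (D(K) = -4/7*6 = -24/7)
286 + (2 + (-2 + 2)*(-3))²*D(c(1)) = 286 + (2 + (-2 + 2)*(-3))²*(-24/7) = 286 + (2 + 0*(-3))²*(-24/7) = 286 + (2 + 0)²*(-24/7) = 286 + 2²*(-24/7) = 286 + 4*(-24/7) = 286 - 96/7 = 1906/7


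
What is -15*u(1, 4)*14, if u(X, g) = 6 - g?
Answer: -420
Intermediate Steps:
-15*u(1, 4)*14 = -15*(6 - 1*4)*14 = -15*(6 - 4)*14 = -15*2*14 = -30*14 = -420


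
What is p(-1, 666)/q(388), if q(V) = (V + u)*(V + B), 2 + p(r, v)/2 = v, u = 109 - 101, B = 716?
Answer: 83/27324 ≈ 0.0030376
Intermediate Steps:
u = 8
p(r, v) = -4 + 2*v
q(V) = (8 + V)*(716 + V) (q(V) = (V + 8)*(V + 716) = (8 + V)*(716 + V))
p(-1, 666)/q(388) = (-4 + 2*666)/(5728 + 388² + 724*388) = (-4 + 1332)/(5728 + 150544 + 280912) = 1328/437184 = 1328*(1/437184) = 83/27324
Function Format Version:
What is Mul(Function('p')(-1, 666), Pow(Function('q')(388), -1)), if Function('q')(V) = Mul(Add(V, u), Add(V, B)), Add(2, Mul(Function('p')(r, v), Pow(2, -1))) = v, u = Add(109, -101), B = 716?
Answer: Rational(83, 27324) ≈ 0.0030376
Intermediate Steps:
u = 8
Function('p')(r, v) = Add(-4, Mul(2, v))
Function('q')(V) = Mul(Add(8, V), Add(716, V)) (Function('q')(V) = Mul(Add(V, 8), Add(V, 716)) = Mul(Add(8, V), Add(716, V)))
Mul(Function('p')(-1, 666), Pow(Function('q')(388), -1)) = Mul(Add(-4, Mul(2, 666)), Pow(Add(5728, Pow(388, 2), Mul(724, 388)), -1)) = Mul(Add(-4, 1332), Pow(Add(5728, 150544, 280912), -1)) = Mul(1328, Pow(437184, -1)) = Mul(1328, Rational(1, 437184)) = Rational(83, 27324)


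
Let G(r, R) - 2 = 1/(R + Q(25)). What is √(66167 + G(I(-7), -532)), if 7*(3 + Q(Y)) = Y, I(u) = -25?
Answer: √228918265890/1860 ≈ 257.23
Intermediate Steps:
Q(Y) = -3 + Y/7
G(r, R) = 2 + 1/(4/7 + R) (G(r, R) = 2 + 1/(R + (-3 + (⅐)*25)) = 2 + 1/(R + (-3 + 25/7)) = 2 + 1/(R + 4/7) = 2 + 1/(4/7 + R))
√(66167 + G(I(-7), -532)) = √(66167 + (15 + 14*(-532))/(4 + 7*(-532))) = √(66167 + (15 - 7448)/(4 - 3724)) = √(66167 - 7433/(-3720)) = √(66167 - 1/3720*(-7433)) = √(66167 + 7433/3720) = √(246148673/3720) = √228918265890/1860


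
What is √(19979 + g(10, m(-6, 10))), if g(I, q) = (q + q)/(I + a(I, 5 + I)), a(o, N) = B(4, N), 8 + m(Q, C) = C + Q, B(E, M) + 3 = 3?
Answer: 3*√55495/5 ≈ 141.34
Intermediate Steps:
B(E, M) = 0 (B(E, M) = -3 + 3 = 0)
m(Q, C) = -8 + C + Q (m(Q, C) = -8 + (C + Q) = -8 + C + Q)
a(o, N) = 0
g(I, q) = 2*q/I (g(I, q) = (q + q)/(I + 0) = (2*q)/I = 2*q/I)
√(19979 + g(10, m(-6, 10))) = √(19979 + 2*(-8 + 10 - 6)/10) = √(19979 + 2*(-4)*(⅒)) = √(19979 - ⅘) = √(99891/5) = 3*√55495/5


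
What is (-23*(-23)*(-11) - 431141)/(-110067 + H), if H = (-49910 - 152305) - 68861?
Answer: 436960/381143 ≈ 1.1464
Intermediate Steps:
H = -271076 (H = -202215 - 68861 = -271076)
(-23*(-23)*(-11) - 431141)/(-110067 + H) = (-23*(-23)*(-11) - 431141)/(-110067 - 271076) = (529*(-11) - 431141)/(-381143) = (-5819 - 431141)*(-1/381143) = -436960*(-1/381143) = 436960/381143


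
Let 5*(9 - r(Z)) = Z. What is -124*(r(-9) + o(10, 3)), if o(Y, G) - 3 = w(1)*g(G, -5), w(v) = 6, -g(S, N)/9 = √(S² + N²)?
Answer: -8556/5 + 6696*√34 ≈ 37333.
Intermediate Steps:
r(Z) = 9 - Z/5
g(S, N) = -9*√(N² + S²) (g(S, N) = -9*√(S² + N²) = -9*√(N² + S²))
o(Y, G) = 3 - 54*√(25 + G²) (o(Y, G) = 3 + 6*(-9*√((-5)² + G²)) = 3 + 6*(-9*√(25 + G²)) = 3 - 54*√(25 + G²))
-124*(r(-9) + o(10, 3)) = -124*((9 - ⅕*(-9)) + (3 - 54*√(25 + 3²))) = -124*((9 + 9/5) + (3 - 54*√(25 + 9))) = -124*(54/5 + (3 - 54*√34)) = -124*(69/5 - 54*√34) = -8556/5 + 6696*√34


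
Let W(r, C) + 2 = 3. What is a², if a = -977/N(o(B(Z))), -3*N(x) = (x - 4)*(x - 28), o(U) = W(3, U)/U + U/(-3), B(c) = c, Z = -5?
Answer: 434907275625/228735376 ≈ 1901.4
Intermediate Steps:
W(r, C) = 1 (W(r, C) = -2 + 3 = 1)
o(U) = 1/U - U/3 (o(U) = 1/U + U/(-3) = 1/U + U*(-⅓) = 1/U - U/3)
N(x) = -(-28 + x)*(-4 + x)/3 (N(x) = -(x - 4)*(x - 28)/3 = -(-4 + x)*(-28 + x)/3 = -(-28 + x)*(-4 + x)/3)
a = 659475/15124 (a = -977/(-112/3 - (1/(-5) - ⅓*(-5))²/3 + 32*(1/(-5) - ⅓*(-5))/3) = -977/(-112/3 - (-⅕ + 5/3)²/3 + 32*(-⅕ + 5/3)/3) = -977/(-112/3 - (22/15)²/3 + (32/3)*(22/15)) = -977/(-112/3 - ⅓*484/225 + 704/45) = -977/(-112/3 - 484/675 + 704/45) = -977/(-15124/675) = -977*(-675/15124) = 659475/15124 ≈ 43.605)
a² = (659475/15124)² = 434907275625/228735376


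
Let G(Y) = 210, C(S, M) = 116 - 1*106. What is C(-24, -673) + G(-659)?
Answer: 220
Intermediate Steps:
C(S, M) = 10 (C(S, M) = 116 - 106 = 10)
C(-24, -673) + G(-659) = 10 + 210 = 220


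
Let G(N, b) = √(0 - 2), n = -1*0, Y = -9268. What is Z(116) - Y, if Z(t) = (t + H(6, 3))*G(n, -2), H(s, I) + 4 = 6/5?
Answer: 9268 + 566*I*√2/5 ≈ 9268.0 + 160.09*I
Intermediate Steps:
H(s, I) = -14/5 (H(s, I) = -4 + 6/5 = -14/5)
n = 0
G(N, b) = I*√2 (G(N, b) = √(-2) = I*√2)
Z(t) = I*√2*(-14/5 + t) (Z(t) = (t - 14/5)*(I*√2) = (-14/5 + t)*(I*√2) = I*√2*(-14/5 + t))
Z(116) - Y = I*√2*(-14/5 + 116) - 1*(-9268) = I*√2*(566/5) + 9268 = 566*I*√2/5 + 9268 = 9268 + 566*I*√2/5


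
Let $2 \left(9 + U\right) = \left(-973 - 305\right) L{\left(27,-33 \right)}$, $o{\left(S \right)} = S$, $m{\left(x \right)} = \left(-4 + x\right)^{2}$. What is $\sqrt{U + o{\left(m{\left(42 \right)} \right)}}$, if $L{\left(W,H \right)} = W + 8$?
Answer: $i \sqrt{20930} \approx 144.67 i$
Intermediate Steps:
$L{\left(W,H \right)} = 8 + W$
$U = -22374$ ($U = -9 + \frac{\left(-973 - 305\right) \left(8 + 27\right)}{2} = -9 + \frac{\left(-1278\right) 35}{2} = -9 + \frac{1}{2} \left(-44730\right) = -9 - 22365 = -22374$)
$\sqrt{U + o{\left(m{\left(42 \right)} \right)}} = \sqrt{-22374 + \left(-4 + 42\right)^{2}} = \sqrt{-22374 + 38^{2}} = \sqrt{-22374 + 1444} = \sqrt{-20930} = i \sqrt{20930}$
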